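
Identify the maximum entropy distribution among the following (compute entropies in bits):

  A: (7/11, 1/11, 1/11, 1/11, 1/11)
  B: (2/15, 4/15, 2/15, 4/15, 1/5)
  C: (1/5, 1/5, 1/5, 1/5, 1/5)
C

For a discrete distribution over n outcomes, entropy is maximized by the uniform distribution.

Computing entropies:
H(A) = 1.6729 bits
H(B) = 2.2566 bits
H(C) = 2.3219 bits

The uniform distribution (where all probabilities equal 1/5) achieves the maximum entropy of log_2(5) = 2.3219 bits.

Distribution C has the highest entropy.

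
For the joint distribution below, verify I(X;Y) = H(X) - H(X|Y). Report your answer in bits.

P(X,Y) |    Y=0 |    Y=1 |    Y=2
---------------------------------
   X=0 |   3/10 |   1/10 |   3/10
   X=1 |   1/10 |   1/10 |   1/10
I(X;Y) = 0.0323 bits

Mutual information has multiple equivalent forms:
- I(X;Y) = H(X) - H(X|Y)
- I(X;Y) = H(Y) - H(Y|X)
- I(X;Y) = H(X) + H(Y) - H(X,Y)

Computing all quantities:
H(X) = 0.8813, H(Y) = 1.5219, H(X,Y) = 2.3710
H(X|Y) = 0.8490, H(Y|X) = 1.4897

Verification:
H(X) - H(X|Y) = 0.8813 - 0.8490 = 0.0323
H(Y) - H(Y|X) = 1.5219 - 1.4897 = 0.0323
H(X) + H(Y) - H(X,Y) = 0.8813 + 1.5219 - 2.3710 = 0.0323

All forms give I(X;Y) = 0.0323 bits. ✓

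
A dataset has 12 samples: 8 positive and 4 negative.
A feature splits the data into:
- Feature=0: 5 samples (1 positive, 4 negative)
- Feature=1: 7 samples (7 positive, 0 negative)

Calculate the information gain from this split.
0.6175 bits

Information Gain = H(Y) - H(Y|Feature)

Before split:
P(positive) = 8/12 = 0.6667
H(Y) = 0.9183 bits

After split:
Feature=0: H = 0.7219 bits (weight = 5/12)
Feature=1: H = 0.0000 bits (weight = 7/12)
H(Y|Feature) = (5/12)×0.7219 + (7/12)×0.0000 = 0.3008 bits

Information Gain = 0.9183 - 0.3008 = 0.6175 bits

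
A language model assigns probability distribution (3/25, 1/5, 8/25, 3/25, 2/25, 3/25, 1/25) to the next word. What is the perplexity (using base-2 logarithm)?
5.9335

Perplexity is 2^H (or exp(H) for natural log).

First, H = -Σ p log p = 2.5689 bits
Perplexity = 2^2.5689 = 5.9335

Interpretation: The model's uncertainty is equivalent to choosing uniformly among 5.9 options.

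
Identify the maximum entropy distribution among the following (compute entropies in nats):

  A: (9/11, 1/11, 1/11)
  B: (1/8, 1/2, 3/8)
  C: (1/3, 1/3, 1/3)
C

For a discrete distribution over n outcomes, entropy is maximized by the uniform distribution.

Computing entropies:
H(A) = 0.6002 nats
H(B) = 0.9743 nats
H(C) = 1.0986 nats

The uniform distribution (where all probabilities equal 1/3) achieves the maximum entropy of log_e(3) = 1.0986 nats.

Distribution C has the highest entropy.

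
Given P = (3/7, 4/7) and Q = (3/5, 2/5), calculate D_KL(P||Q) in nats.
0.0596 nats

KL divergence: D_KL(P||Q) = Σ p(x) log(p(x)/q(x))

Computing term by term:
  x=0: 3/7 × log_e[(3/7)/(3/5)] = 3/7 × -0.3365 = -0.1442
  x=1: 4/7 × log_e[(4/7)/(2/5)] = 4/7 × 0.3567 = 0.2038

D_KL(P||Q) = 0.0596 nats

Note: KL divergence is always non-negative and equals 0 iff P = Q.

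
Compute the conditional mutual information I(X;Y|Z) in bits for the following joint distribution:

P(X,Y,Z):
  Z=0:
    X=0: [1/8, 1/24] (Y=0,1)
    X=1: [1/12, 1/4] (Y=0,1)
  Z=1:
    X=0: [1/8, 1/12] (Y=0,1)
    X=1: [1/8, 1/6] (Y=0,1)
0.0947 bits

Conditional mutual information: I(X;Y|Z) = H(X|Z) + H(Y|Z) - H(X,Y|Z)

H(Z) = 1.0000
H(X,Z) = 1.9491 → H(X|Z) = 0.9491
H(Y,Z) = 1.9899 → H(Y|Z) = 0.9899
H(X,Y,Z) = 2.8444 → H(X,Y|Z) = 1.8444

I(X;Y|Z) = 0.9491 + 0.9899 - 1.8444 = 0.0947 bits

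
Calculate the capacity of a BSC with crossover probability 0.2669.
0.1630 bits

For a binary symmetric channel (BSC) with error probability p:
Capacity C = 1 - H(p) bits per symbol

where H(p) = -p log₂(p) - (1-p) log₂(1-p) is the binary entropy function.

H(0.2669) = 0.8370 bits
C = 1 - 0.8370 = 0.1630 bits per symbol

This means we can reliably transmit up to 0.1630 bits of information per channel use.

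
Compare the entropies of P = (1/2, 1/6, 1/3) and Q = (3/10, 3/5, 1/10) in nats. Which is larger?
P

Computing entropies in nats:
H(P) = 1.0114
H(Q) = 0.8979

Distribution P has higher entropy.

Intuition: The distribution closer to uniform (more spread out) has higher entropy.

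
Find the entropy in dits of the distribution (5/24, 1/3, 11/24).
0.4563 dits

Shannon entropy is H(X) = -Σ p(x) log p(x).

For P = (5/24, 1/3, 11/24):
H = -5/24 × log_10(5/24) -1/3 × log_10(1/3) -11/24 × log_10(11/24)
H = 0.4563 dits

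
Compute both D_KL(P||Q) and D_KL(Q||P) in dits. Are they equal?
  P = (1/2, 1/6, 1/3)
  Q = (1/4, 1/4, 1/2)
D_KL(P||Q) = 0.0625, D_KL(Q||P) = 0.0568

KL divergence is not symmetric: D_KL(P||Q) ≠ D_KL(Q||P) in general.

D_KL(P||Q) = 0.0625 dits
D_KL(Q||P) = 0.0568 dits

No, they are not equal!

This asymmetry is why KL divergence is not a true distance metric.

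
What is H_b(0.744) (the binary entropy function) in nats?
0.5688 nats

The binary entropy function is:
H(p) = -p log(p) - (1-p) log(1-p)

H(0.744) = -0.744 × log_e(0.744) - 0.256 × log_e(0.256)
H(0.744) = 0.5688 nats

Note: Binary entropy is maximized at p=0.5 (H=1 bit) and minimized at p=0 or p=1 (H=0).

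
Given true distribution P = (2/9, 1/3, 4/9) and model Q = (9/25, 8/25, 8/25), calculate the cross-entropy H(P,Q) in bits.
1.6061 bits

Cross-entropy: H(P,Q) = -Σ p(x) log q(x)

Alternatively: H(P,Q) = H(P) + D_KL(P||Q)
H(P) = 1.5305 bits
D_KL(P||Q) = 0.0756 bits

H(P,Q) = 1.5305 + 0.0756 = 1.6061 bits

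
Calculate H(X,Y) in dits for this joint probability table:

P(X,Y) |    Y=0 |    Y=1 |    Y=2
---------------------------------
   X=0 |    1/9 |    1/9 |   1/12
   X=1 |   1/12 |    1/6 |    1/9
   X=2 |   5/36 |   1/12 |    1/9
0.9427 dits

Joint entropy is H(X,Y) = -Σ_{x,y} p(x,y) log p(x,y).

Summing over all non-zero entries:
H(X,Y) = -[1/9·log_10(1/9) + 1/9·log_10(1/9) + 1/12·log_10(1/12) + 1/12·log_10(1/12) + 1/6·log_10(1/6) + 1/9·log_10(1/9) + 5/36·log_10(5/36) + 1/12·log_10(1/12) + 1/9·log_10(1/9)]
H(X,Y) = 0.9427 dits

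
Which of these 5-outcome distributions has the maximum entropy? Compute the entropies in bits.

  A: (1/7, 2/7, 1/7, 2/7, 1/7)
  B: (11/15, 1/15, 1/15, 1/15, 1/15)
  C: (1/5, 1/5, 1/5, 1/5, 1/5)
C

For a discrete distribution over n outcomes, entropy is maximized by the uniform distribution.

Computing entropies:
H(A) = 2.2359 bits
H(B) = 1.3700 bits
H(C) = 2.3219 bits

The uniform distribution (where all probabilities equal 1/5) achieves the maximum entropy of log_2(5) = 2.3219 bits.

Distribution C has the highest entropy.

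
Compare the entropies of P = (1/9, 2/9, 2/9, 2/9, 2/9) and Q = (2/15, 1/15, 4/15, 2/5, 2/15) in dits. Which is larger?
P

Computing entropies in dits:
H(P) = 0.6867
H(Q) = 0.6240

Distribution P has higher entropy.

Intuition: The distribution closer to uniform (more spread out) has higher entropy.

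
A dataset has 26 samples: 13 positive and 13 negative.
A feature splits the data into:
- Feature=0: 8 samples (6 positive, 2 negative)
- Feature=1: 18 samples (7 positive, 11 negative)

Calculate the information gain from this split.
0.0829 bits

Information Gain = H(Y) - H(Y|Feature)

Before split:
P(positive) = 13/26 = 0.5000
H(Y) = 1.0000 bits

After split:
Feature=0: H = 0.8113 bits (weight = 8/26)
Feature=1: H = 0.9641 bits (weight = 18/26)
H(Y|Feature) = (8/26)×0.8113 + (18/26)×0.9641 = 0.9171 bits

Information Gain = 1.0000 - 0.9171 = 0.0829 bits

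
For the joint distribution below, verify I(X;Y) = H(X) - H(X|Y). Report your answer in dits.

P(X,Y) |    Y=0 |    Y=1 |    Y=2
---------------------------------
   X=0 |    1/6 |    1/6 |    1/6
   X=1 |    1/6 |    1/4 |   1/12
I(X;Y) = 0.0098 dits

Mutual information has multiple equivalent forms:
- I(X;Y) = H(X) - H(X|Y)
- I(X;Y) = H(Y) - H(Y|X)
- I(X;Y) = H(X) + H(Y) - H(X,Y)

Computing all quantities:
H(X) = 0.3010, H(Y) = 0.4680, H(X,Y) = 0.7592
H(X|Y) = 0.2912, H(Y|X) = 0.4582

Verification:
H(X) - H(X|Y) = 0.3010 - 0.2912 = 0.0098
H(Y) - H(Y|X) = 0.4680 - 0.4582 = 0.0098
H(X) + H(Y) - H(X,Y) = 0.3010 + 0.4680 - 0.7592 = 0.0098

All forms give I(X;Y) = 0.0098 dits. ✓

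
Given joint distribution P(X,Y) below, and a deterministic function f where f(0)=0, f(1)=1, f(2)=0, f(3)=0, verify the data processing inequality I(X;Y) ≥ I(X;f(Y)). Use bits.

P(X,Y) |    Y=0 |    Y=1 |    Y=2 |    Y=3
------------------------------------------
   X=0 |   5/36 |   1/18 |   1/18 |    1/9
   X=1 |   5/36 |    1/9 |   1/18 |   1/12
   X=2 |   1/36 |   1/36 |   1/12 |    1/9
I(X;Y) = 0.0972, I(X;f(Y)) = 0.0255, inequality holds: 0.0972 ≥ 0.0255

Data Processing Inequality: For any Markov chain X → Y → Z, we have I(X;Y) ≥ I(X;Z).

Here Z = f(Y) is a deterministic function of Y, forming X → Y → Z.

Original I(X;Y) = 0.0972 bits

After applying f:
P(X,Z) where Z=f(Y):
- P(X,Z=0) = P(X,Y=0) + P(X,Y=2) + P(X,Y=3)
- P(X,Z=1) = P(X,Y=1)

I(X;Z) = I(X;f(Y)) = 0.0255 bits

Verification: 0.0972 ≥ 0.0255 ✓

Information cannot be created by processing; the function f can only lose information about X.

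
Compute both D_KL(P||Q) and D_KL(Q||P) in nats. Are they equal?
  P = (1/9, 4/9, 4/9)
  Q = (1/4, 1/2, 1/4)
D_KL(P||Q) = 0.1133, D_KL(Q||P) = 0.1178

KL divergence is not symmetric: D_KL(P||Q) ≠ D_KL(Q||P) in general.

D_KL(P||Q) = 0.1133 nats
D_KL(Q||P) = 0.1178 nats

No, they are not equal!

This asymmetry is why KL divergence is not a true distance metric.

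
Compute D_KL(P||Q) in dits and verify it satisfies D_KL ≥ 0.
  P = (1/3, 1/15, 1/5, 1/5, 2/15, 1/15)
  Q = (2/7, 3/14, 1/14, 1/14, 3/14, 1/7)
0.1178 dits

KL divergence satisfies the Gibbs inequality: D_KL(P||Q) ≥ 0 for all distributions P, Q.

D_KL(P||Q) = Σ p(x) log(p(x)/q(x))
Term by term:
  x=0: 1/3 × log_10[(1/3)/(2/7)] = 0.0223
  x=1: 1/15 × log_10[(1/15)/(3/14)] = -0.0338
  x=2: 1/5 × log_10[(1/5)/(1/14)] = 0.0894
  x=3: 1/5 × log_10[(1/5)/(1/14)] = 0.0894
  x=4: 2/15 × log_10[(2/15)/(3/14)] = -0.0275
  x=5: 1/15 × log_10[(1/15)/(1/7)] = -0.0221
D_KL(P||Q) = 0.1178 dits

D_KL(P||Q) = 0.1178 ≥ 0 ✓

This non-negativity is a fundamental property: relative entropy cannot be negative because it measures how different Q is from P.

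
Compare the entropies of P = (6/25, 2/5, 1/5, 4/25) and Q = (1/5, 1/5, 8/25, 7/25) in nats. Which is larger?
Q

Computing entropies in nats:
H(P) = 1.3241
H(Q) = 1.3648

Distribution Q has higher entropy.

Intuition: The distribution closer to uniform (more spread out) has higher entropy.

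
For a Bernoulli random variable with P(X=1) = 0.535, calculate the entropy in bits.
0.9965 bits

The binary entropy function is:
H(p) = -p log(p) - (1-p) log(1-p)

H(0.535) = -0.535 × log_2(0.535) - 0.465 × log_2(0.465)
H(0.535) = 0.9965 bits

Note: Binary entropy is maximized at p=0.5 (H=1 bit) and minimized at p=0 or p=1 (H=0).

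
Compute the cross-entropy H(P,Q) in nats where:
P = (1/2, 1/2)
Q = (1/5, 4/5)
0.9163 nats

Cross-entropy: H(P,Q) = -Σ p(x) log q(x)

Alternatively: H(P,Q) = H(P) + D_KL(P||Q)
H(P) = 0.6931 nats
D_KL(P||Q) = 0.2231 nats

H(P,Q) = 0.6931 + 0.2231 = 0.9163 nats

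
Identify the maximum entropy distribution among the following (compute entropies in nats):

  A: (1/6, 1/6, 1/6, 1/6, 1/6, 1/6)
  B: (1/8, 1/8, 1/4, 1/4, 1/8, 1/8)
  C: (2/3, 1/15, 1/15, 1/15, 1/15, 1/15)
A

For a discrete distribution over n outcomes, entropy is maximized by the uniform distribution.

Computing entropies:
H(A) = 1.7918 nats
H(B) = 1.7329 nats
H(C) = 1.1730 nats

The uniform distribution (where all probabilities equal 1/6) achieves the maximum entropy of log_e(6) = 1.7918 nats.

Distribution A has the highest entropy.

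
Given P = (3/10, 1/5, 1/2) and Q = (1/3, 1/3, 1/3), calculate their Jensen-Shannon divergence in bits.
0.0249 bits

Jensen-Shannon divergence is:
JSD(P||Q) = 0.5 × D_KL(P||M) + 0.5 × D_KL(Q||M)
where M = 0.5 × (P + Q) is the mixture distribution.

M = 0.5 × (3/10, 1/5, 1/2) + 0.5 × (1/3, 1/3, 1/3) = (0.316667, 4/15, 5/12)

D_KL(P||M) = 0.0251 bits
D_KL(Q||M) = 0.0247 bits

JSD(P||Q) = 0.5 × 0.0251 + 0.5 × 0.0247 = 0.0249 bits

Unlike KL divergence, JSD is symmetric and bounded: 0 ≤ JSD ≤ log(2).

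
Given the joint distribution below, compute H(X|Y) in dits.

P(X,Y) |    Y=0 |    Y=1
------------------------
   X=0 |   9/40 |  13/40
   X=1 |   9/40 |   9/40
0.2971 dits

Using the chain rule: H(X|Y) = H(X,Y) - H(Y)

First, compute H(X,Y) = 0.5959 dits

Marginal P(Y) = (9/20, 11/20)
H(Y) = 0.2989 dits

H(X|Y) = H(X,Y) - H(Y) = 0.5959 - 0.2989 = 0.2971 dits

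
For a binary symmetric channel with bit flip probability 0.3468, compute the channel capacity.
0.0688 bits

For a binary symmetric channel (BSC) with error probability p:
Capacity C = 1 - H(p) bits per symbol

where H(p) = -p log₂(p) - (1-p) log₂(1-p) is the binary entropy function.

H(0.3468) = 0.9312 bits
C = 1 - 0.9312 = 0.0688 bits per symbol

This means we can reliably transmit up to 0.0688 bits of information per channel use.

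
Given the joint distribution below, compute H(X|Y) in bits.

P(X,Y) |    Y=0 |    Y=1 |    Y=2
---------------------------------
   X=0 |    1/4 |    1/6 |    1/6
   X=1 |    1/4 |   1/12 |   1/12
0.9591 bits

Using the chain rule: H(X|Y) = H(X,Y) - H(Y)

First, compute H(X,Y) = 2.4591 bits

Marginal P(Y) = (1/2, 1/4, 1/4)
H(Y) = 1.5000 bits

H(X|Y) = H(X,Y) - H(Y) = 2.4591 - 1.5000 = 0.9591 bits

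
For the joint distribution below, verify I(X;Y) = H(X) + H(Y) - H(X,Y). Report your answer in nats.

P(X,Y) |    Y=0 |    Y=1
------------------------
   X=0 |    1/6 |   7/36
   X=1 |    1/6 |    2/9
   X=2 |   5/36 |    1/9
I(X;Y) = 0.0051 nats

Mutual information has multiple equivalent forms:
- I(X;Y) = H(X) - H(X|Y)
- I(X;Y) = H(Y) - H(Y|X)
- I(X;Y) = H(X) + H(Y) - H(X,Y)

Computing all quantities:
H(X) = 1.0817, H(Y) = 0.6916, H(X,Y) = 1.7682
H(X|Y) = 1.0766, H(Y|X) = 0.6865

Verification:
H(X) - H(X|Y) = 1.0817 - 1.0766 = 0.0051
H(Y) - H(Y|X) = 0.6916 - 0.6865 = 0.0051
H(X) + H(Y) - H(X,Y) = 1.0817 + 0.6916 - 1.7682 = 0.0051

All forms give I(X;Y) = 0.0051 nats. ✓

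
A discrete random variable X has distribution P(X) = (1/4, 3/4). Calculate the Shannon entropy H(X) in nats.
0.5623 nats

Shannon entropy is H(X) = -Σ p(x) log p(x).

For P = (1/4, 3/4):
H = -1/4 × log_e(1/4) -3/4 × log_e(3/4)
H = 0.5623 nats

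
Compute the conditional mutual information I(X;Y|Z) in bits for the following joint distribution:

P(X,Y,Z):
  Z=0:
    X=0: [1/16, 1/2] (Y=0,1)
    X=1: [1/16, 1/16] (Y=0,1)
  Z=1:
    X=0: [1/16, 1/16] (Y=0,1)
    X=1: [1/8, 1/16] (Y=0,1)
0.0684 bits

Conditional mutual information: I(X;Y|Z) = H(X|Z) + H(Y|Z) - H(X,Y|Z)

H(Z) = 0.8960
H(X,Z) = 1.6697 → H(X|Z) = 0.7737
H(Y,Z) = 1.6697 → H(Y|Z) = 0.7737
H(X,Y,Z) = 2.3750 → H(X,Y|Z) = 1.4790

I(X;Y|Z) = 0.7737 + 0.7737 - 1.4790 = 0.0684 bits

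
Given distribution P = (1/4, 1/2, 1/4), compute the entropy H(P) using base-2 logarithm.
1.5000 bits

Shannon entropy is H(X) = -Σ p(x) log p(x).

For P = (1/4, 1/2, 1/4):
H = -1/4 × log_2(1/4) -1/2 × log_2(1/2) -1/4 × log_2(1/4)
H = 1.5000 bits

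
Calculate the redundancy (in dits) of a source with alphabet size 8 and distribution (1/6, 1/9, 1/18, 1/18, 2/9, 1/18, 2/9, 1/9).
0.0618 dits

Redundancy measures how far a source is from maximum entropy:
R = H_max - H(X)

Maximum entropy for 8 symbols: H_max = log_10(8) = 0.9031 dits
Actual entropy: H(X) = 0.8413 dits
Redundancy: R = 0.9031 - 0.8413 = 0.0618 dits

This redundancy represents potential for compression: the source could be compressed by 0.0618 dits per symbol.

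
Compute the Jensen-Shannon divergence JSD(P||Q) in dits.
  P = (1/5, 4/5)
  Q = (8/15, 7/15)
0.0267 dits

Jensen-Shannon divergence is:
JSD(P||Q) = 0.5 × D_KL(P||M) + 0.5 × D_KL(Q||M)
where M = 0.5 × (P + Q) is the mixture distribution.

M = 0.5 × (1/5, 4/5) + 0.5 × (8/15, 7/15) = (11/30, 19/30)

D_KL(P||M) = 0.0285 dits
D_KL(Q||M) = 0.0249 dits

JSD(P||Q) = 0.5 × 0.0285 + 0.5 × 0.0249 = 0.0267 dits

Unlike KL divergence, JSD is symmetric and bounded: 0 ≤ JSD ≤ log(2).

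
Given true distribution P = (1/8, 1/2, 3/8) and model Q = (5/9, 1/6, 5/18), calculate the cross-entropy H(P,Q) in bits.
2.0915 bits

Cross-entropy: H(P,Q) = -Σ p(x) log q(x)

Alternatively: H(P,Q) = H(P) + D_KL(P||Q)
H(P) = 1.4056 bits
D_KL(P||Q) = 0.6858 bits

H(P,Q) = 1.4056 + 0.6858 = 2.0915 bits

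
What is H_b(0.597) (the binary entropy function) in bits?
0.9727 bits

The binary entropy function is:
H(p) = -p log(p) - (1-p) log(1-p)

H(0.597) = -0.597 × log_2(0.597) - 0.403 × log_2(0.403)
H(0.597) = 0.9727 bits

Note: Binary entropy is maximized at p=0.5 (H=1 bit) and minimized at p=0 or p=1 (H=0).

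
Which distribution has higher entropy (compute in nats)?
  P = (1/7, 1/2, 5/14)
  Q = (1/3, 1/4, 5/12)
Q

Computing entropies in nats:
H(P) = 0.9923
H(Q) = 1.0776

Distribution Q has higher entropy.

Intuition: The distribution closer to uniform (more spread out) has higher entropy.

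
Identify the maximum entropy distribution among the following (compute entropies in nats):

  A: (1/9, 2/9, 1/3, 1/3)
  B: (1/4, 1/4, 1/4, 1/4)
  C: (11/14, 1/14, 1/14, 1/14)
B

For a discrete distribution over n outcomes, entropy is maximized by the uniform distribution.

Computing entropies:
H(A) = 1.3108 nats
H(B) = 1.3863 nats
H(C) = 0.7550 nats

The uniform distribution (where all probabilities equal 1/4) achieves the maximum entropy of log_e(4) = 1.3863 nats.

Distribution B has the highest entropy.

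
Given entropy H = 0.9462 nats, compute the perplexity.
2.5759

Perplexity is e^H (or exp(H) for natural log).

H = 0.9462 nats
Perplexity = e^0.9462 = 2.5759

Interpretation: The model's uncertainty is equivalent to choosing uniformly among 2.6 options.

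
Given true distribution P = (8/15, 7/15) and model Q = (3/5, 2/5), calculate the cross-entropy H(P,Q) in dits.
0.3040 dits

Cross-entropy: H(P,Q) = -Σ p(x) log q(x)

Alternatively: H(P,Q) = H(P) + D_KL(P||Q)
H(P) = 0.3001 dits
D_KL(P||Q) = 0.0040 dits

H(P,Q) = 0.3001 + 0.0040 = 0.3040 dits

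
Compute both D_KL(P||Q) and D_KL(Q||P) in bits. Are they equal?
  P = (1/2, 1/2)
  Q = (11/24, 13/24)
D_KL(P||Q) = 0.0050, D_KL(Q||P) = 0.0050

KL divergence is not symmetric: D_KL(P||Q) ≠ D_KL(Q||P) in general.

D_KL(P||Q) = 0.0050 bits
D_KL(Q||P) = 0.0050 bits

In this case they happen to be equal (to 4 decimal places).

This asymmetry is why KL divergence is not a true distance metric.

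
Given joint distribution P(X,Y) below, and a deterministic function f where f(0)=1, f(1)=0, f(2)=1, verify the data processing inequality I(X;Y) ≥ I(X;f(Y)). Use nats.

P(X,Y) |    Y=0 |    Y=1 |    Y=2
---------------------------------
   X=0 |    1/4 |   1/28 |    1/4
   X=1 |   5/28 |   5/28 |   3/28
I(X;Y) = 0.0848, I(X;f(Y)) = 0.0790, inequality holds: 0.0848 ≥ 0.0790

Data Processing Inequality: For any Markov chain X → Y → Z, we have I(X;Y) ≥ I(X;Z).

Here Z = f(Y) is a deterministic function of Y, forming X → Y → Z.

Original I(X;Y) = 0.0848 nats

After applying f:
P(X,Z) where Z=f(Y):
- P(X,Z=0) = P(X,Y=1)
- P(X,Z=1) = P(X,Y=0) + P(X,Y=2)

I(X;Z) = I(X;f(Y)) = 0.0790 nats

Verification: 0.0848 ≥ 0.0790 ✓

Information cannot be created by processing; the function f can only lose information about X.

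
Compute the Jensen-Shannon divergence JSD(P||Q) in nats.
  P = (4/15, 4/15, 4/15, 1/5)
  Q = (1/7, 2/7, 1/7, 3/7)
0.0404 nats

Jensen-Shannon divergence is:
JSD(P||Q) = 0.5 × D_KL(P||M) + 0.5 × D_KL(Q||M)
where M = 0.5 × (P + Q) is the mixture distribution.

M = 0.5 × (4/15, 4/15, 4/15, 1/5) + 0.5 × (1/7, 2/7, 1/7, 3/7) = (0.204762, 0.27619, 0.204762, 11/35)

D_KL(P||M) = 0.0411 nats
D_KL(Q||M) = 0.0398 nats

JSD(P||Q) = 0.5 × 0.0411 + 0.5 × 0.0398 = 0.0404 nats

Unlike KL divergence, JSD is symmetric and bounded: 0 ≤ JSD ≤ log(2).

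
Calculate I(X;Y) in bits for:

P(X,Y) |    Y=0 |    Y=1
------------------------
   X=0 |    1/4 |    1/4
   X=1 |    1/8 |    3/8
0.0488 bits

Mutual information: I(X;Y) = H(X) + H(Y) - H(X,Y)

Marginals:
P(X) = (1/2, 1/2), H(X) = 1.0000 bits
P(Y) = (3/8, 5/8), H(Y) = 0.9544 bits

Joint entropy: H(X,Y) = 1.9056 bits

I(X;Y) = 1.0000 + 0.9544 - 1.9056 = 0.0488 bits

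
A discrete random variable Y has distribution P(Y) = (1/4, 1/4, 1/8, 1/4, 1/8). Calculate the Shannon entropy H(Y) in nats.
1.5596 nats

Shannon entropy is H(X) = -Σ p(x) log p(x).

For P = (1/4, 1/4, 1/8, 1/4, 1/8):
H = -1/4 × log_e(1/4) -1/4 × log_e(1/4) -1/8 × log_e(1/8) -1/4 × log_e(1/4) -1/8 × log_e(1/8)
H = 1.5596 nats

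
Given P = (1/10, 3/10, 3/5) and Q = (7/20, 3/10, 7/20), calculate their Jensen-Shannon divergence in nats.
0.0534 nats

Jensen-Shannon divergence is:
JSD(P||Q) = 0.5 × D_KL(P||M) + 0.5 × D_KL(Q||M)
where M = 0.5 × (P + Q) is the mixture distribution.

M = 0.5 × (1/10, 3/10, 3/5) + 0.5 × (7/20, 3/10, 7/20) = (9/40, 3/10, 19/40)

D_KL(P||M) = 0.0591 nats
D_KL(Q||M) = 0.0478 nats

JSD(P||Q) = 0.5 × 0.0591 + 0.5 × 0.0478 = 0.0534 nats

Unlike KL divergence, JSD is symmetric and bounded: 0 ≤ JSD ≤ log(2).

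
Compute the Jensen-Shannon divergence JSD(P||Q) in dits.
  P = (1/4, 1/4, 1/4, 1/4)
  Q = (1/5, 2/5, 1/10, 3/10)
0.0121 dits

Jensen-Shannon divergence is:
JSD(P||Q) = 0.5 × D_KL(P||M) + 0.5 × D_KL(Q||M)
where M = 0.5 × (P + Q) is the mixture distribution.

M = 0.5 × (1/4, 1/4, 1/4, 1/4) + 0.5 × (1/5, 2/5, 1/10, 3/10) = (9/40, 13/40, 7/40, 11/40)

D_KL(P||M) = 0.0113 dits
D_KL(Q||M) = 0.0129 dits

JSD(P||Q) = 0.5 × 0.0113 + 0.5 × 0.0129 = 0.0121 dits

Unlike KL divergence, JSD is symmetric and bounded: 0 ≤ JSD ≤ log(2).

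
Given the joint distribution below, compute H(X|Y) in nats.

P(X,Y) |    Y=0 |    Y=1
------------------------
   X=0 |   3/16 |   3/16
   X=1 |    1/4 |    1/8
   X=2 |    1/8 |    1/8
1.0688 nats

Using the chain rule: H(X|Y) = H(X,Y) - H(Y)

First, compute H(X,Y) = 1.7541 nats

Marginal P(Y) = (9/16, 7/16)
H(Y) = 0.6853 nats

H(X|Y) = H(X,Y) - H(Y) = 1.7541 - 0.6853 = 1.0688 nats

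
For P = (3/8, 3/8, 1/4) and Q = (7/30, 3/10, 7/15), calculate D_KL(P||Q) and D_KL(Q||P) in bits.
D_KL(P||Q) = 0.1523, D_KL(Q||P) = 0.1639

KL divergence is not symmetric: D_KL(P||Q) ≠ D_KL(Q||P) in general.

D_KL(P||Q) = 0.1523 bits
D_KL(Q||P) = 0.1639 bits

No, they are not equal!

This asymmetry is why KL divergence is not a true distance metric.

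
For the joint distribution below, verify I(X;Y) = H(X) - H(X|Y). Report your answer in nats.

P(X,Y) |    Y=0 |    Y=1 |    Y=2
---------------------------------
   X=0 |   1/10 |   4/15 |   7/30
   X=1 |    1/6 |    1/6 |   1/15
I(X;Y) = 0.0490 nats

Mutual information has multiple equivalent forms:
- I(X;Y) = H(X) - H(X|Y)
- I(X;Y) = H(Y) - H(Y|X)
- I(X;Y) = H(X) + H(Y) - H(X,Y)

Computing all quantities:
H(X) = 0.6730, H(Y) = 1.0760, H(X,Y) = 1.7001
H(X|Y) = 0.6240, H(Y|X) = 1.0271

Verification:
H(X) - H(X|Y) = 0.6730 - 0.6240 = 0.0490
H(Y) - H(Y|X) = 1.0760 - 1.0271 = 0.0490
H(X) + H(Y) - H(X,Y) = 0.6730 + 1.0760 - 1.7001 = 0.0490

All forms give I(X;Y) = 0.0490 nats. ✓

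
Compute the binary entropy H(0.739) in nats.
0.5741 nats

The binary entropy function is:
H(p) = -p log(p) - (1-p) log(1-p)

H(0.739) = -0.739 × log_e(0.739) - 0.261 × log_e(0.261)
H(0.739) = 0.5741 nats

Note: Binary entropy is maximized at p=0.5 (H=1 bit) and minimized at p=0 or p=1 (H=0).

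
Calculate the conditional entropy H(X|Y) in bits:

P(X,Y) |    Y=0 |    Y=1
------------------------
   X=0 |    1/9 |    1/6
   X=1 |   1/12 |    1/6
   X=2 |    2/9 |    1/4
1.5150 bits

Using the chain rule: H(X|Y) = H(X,Y) - H(Y)

First, compute H(X,Y) = 2.4948 bits

Marginal P(Y) = (5/12, 7/12)
H(Y) = 0.9799 bits

H(X|Y) = H(X,Y) - H(Y) = 2.4948 - 0.9799 = 1.5150 bits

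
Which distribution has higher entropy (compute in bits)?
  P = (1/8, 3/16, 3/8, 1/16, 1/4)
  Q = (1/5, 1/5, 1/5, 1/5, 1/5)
Q

Computing entropies in bits:
H(P) = 2.1085
H(Q) = 2.3219

Distribution Q has higher entropy.

Intuition: The distribution closer to uniform (more spread out) has higher entropy.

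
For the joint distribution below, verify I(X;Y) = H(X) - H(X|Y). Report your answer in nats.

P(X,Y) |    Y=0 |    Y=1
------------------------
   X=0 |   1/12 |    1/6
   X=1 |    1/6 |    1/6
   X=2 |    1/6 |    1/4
I(X;Y) = 0.0086 nats

Mutual information has multiple equivalent forms:
- I(X;Y) = H(X) - H(X|Y)
- I(X;Y) = H(Y) - H(Y|X)
- I(X;Y) = H(X) + H(Y) - H(X,Y)

Computing all quantities:
H(X) = 1.0776, H(Y) = 0.6792, H(X,Y) = 1.7482
H(X|Y) = 1.0690, H(Y|X) = 0.6706

Verification:
H(X) - H(X|Y) = 1.0776 - 1.0690 = 0.0086
H(Y) - H(Y|X) = 0.6792 - 0.6706 = 0.0086
H(X) + H(Y) - H(X,Y) = 1.0776 + 0.6792 - 1.7482 = 0.0086

All forms give I(X;Y) = 0.0086 nats. ✓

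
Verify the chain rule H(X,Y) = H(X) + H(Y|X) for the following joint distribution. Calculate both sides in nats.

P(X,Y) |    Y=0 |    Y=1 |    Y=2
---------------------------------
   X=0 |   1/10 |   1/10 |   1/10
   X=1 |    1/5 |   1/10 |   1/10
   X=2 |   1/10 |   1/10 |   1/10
H(X,Y) = 2.1640, H(X) = 1.0889, H(Y|X) = 1.0751 (all in nats)

Chain rule: H(X,Y) = H(X) + H(Y|X)

Left side — joint entropy directly:
H(X,Y) = -Σ p(x,y) log p(x,y) = 2.1640 nats

Right side — compute H(Y|X) from the conditional distributions:
P(X) = (3/10, 2/5, 3/10), so H(X) = 1.0889 nats
H(Y|X) = Σ_x P(X=x) · H(Y|X=x):
  P(Y|X=0) = (1/3, 1/3, 1/3), H(Y|X=0) = 1.0986, weight P(X=0) = 3/10
  P(Y|X=1) = (1/2, 1/4, 1/4), H(Y|X=1) = 1.0397, weight P(X=1) = 2/5
  P(Y|X=2) = (1/3, 1/3, 1/3), H(Y|X=2) = 1.0986, weight P(X=2) = 3/10
H(Y|X) = 1.0751 nats

H(X) + H(Y|X) = 1.0889 + 1.0751 = 2.1640 nats

Both sides equal 2.1640 nats. ✓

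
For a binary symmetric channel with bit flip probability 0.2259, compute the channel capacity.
0.2292 bits

For a binary symmetric channel (BSC) with error probability p:
Capacity C = 1 - H(p) bits per symbol

where H(p) = -p log₂(p) - (1-p) log₂(1-p) is the binary entropy function.

H(0.2259) = 0.7708 bits
C = 1 - 0.7708 = 0.2292 bits per symbol

This means we can reliably transmit up to 0.2292 bits of information per channel use.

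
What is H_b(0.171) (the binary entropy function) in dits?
0.1987 dits

The binary entropy function is:
H(p) = -p log(p) - (1-p) log(1-p)

H(0.171) = -0.171 × log_10(0.171) - 0.829 × log_10(0.829)
H(0.171) = 0.1987 dits

Note: Binary entropy is maximized at p=0.5 (H=1 bit) and minimized at p=0 or p=1 (H=0).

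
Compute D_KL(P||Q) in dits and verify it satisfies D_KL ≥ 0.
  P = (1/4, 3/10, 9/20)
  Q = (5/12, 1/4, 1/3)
0.0269 dits

KL divergence satisfies the Gibbs inequality: D_KL(P||Q) ≥ 0 for all distributions P, Q.

D_KL(P||Q) = Σ p(x) log(p(x)/q(x))
Term by term:
  x=0: 1/4 × log_10[(1/4)/(5/12)] = -0.0555
  x=1: 3/10 × log_10[(3/10)/(1/4)] = 0.0238
  x=2: 9/20 × log_10[(9/20)/(1/3)] = 0.0587
D_KL(P||Q) = 0.0269 dits

D_KL(P||Q) = 0.0269 ≥ 0 ✓

This non-negativity is a fundamental property: relative entropy cannot be negative because it measures how different Q is from P.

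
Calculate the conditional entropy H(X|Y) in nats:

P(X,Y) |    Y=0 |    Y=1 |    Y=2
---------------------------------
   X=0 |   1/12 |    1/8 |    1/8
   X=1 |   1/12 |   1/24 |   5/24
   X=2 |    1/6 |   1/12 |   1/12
1.0284 nats

Using the chain rule: H(X|Y) = H(X,Y) - H(Y)

First, compute H(X,Y) = 2.1060 nats

Marginal P(Y) = (1/3, 1/4, 5/12)
H(Y) = 1.0776 nats

H(X|Y) = H(X,Y) - H(Y) = 2.1060 - 1.0776 = 1.0284 nats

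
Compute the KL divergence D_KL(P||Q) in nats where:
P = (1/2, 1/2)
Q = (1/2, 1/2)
0.0000 nats

KL divergence: D_KL(P||Q) = Σ p(x) log(p(x)/q(x))

Computing term by term:
  x=0: 1/2 × log_e[(1/2)/(1/2)] = 1/2 × 0.0000 = 0.0000
  x=1: 1/2 × log_e[(1/2)/(1/2)] = 1/2 × 0.0000 = 0.0000

D_KL(P||Q) = 0.0000 nats

Note: KL divergence is always non-negative and equals 0 iff P = Q.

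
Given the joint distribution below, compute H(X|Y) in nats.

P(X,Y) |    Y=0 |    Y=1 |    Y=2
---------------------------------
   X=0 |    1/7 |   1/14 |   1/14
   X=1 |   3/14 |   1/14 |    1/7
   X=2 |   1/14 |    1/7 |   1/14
1.0276 nats

Using the chain rule: H(X|Y) = H(X,Y) - H(Y)

First, compute H(X,Y) = 2.1066 nats

Marginal P(Y) = (3/7, 2/7, 2/7)
H(Y) = 1.0790 nats

H(X|Y) = H(X,Y) - H(Y) = 2.1066 - 1.0790 = 1.0276 nats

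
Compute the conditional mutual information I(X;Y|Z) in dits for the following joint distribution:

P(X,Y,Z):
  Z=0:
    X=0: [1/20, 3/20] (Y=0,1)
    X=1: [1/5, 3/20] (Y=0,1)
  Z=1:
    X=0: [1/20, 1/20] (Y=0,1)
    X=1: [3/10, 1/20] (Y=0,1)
0.0230 dits

Conditional mutual information: I(X;Y|Z) = H(X|Z) + H(Y|Z) - H(X,Y|Z)

H(Z) = 0.2989
H(X,Z) = 0.5589 → H(X|Z) = 0.2601
H(Y,Z) = 0.5670 → H(Y|Z) = 0.2681
H(X,Y,Z) = 0.8040 → H(X,Y|Z) = 0.5052

I(X;Y|Z) = 0.2601 + 0.2681 - 0.5052 = 0.0230 dits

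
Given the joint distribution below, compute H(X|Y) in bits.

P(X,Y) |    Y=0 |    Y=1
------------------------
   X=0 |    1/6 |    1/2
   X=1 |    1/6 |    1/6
0.8742 bits

Using the chain rule: H(X|Y) = H(X,Y) - H(Y)

First, compute H(X,Y) = 1.7925 bits

Marginal P(Y) = (1/3, 2/3)
H(Y) = 0.9183 bits

H(X|Y) = H(X,Y) - H(Y) = 1.7925 - 0.9183 = 0.8742 bits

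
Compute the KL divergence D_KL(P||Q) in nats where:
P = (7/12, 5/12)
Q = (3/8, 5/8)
0.0888 nats

KL divergence: D_KL(P||Q) = Σ p(x) log(p(x)/q(x))

Computing term by term:
  x=0: 7/12 × log_e[(7/12)/(3/8)] = 7/12 × 0.4418 = 0.2577
  x=1: 5/12 × log_e[(5/12)/(5/8)] = 5/12 × -0.4055 = -0.1689

D_KL(P||Q) = 0.0888 nats

Note: KL divergence is always non-negative and equals 0 iff P = Q.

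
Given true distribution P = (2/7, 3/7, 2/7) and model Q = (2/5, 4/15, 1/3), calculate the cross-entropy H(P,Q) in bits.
1.6478 bits

Cross-entropy: H(P,Q) = -Σ p(x) log q(x)

Alternatively: H(P,Q) = H(P) + D_KL(P||Q)
H(P) = 1.5567 bits
D_KL(P||Q) = 0.0911 bits

H(P,Q) = 1.5567 + 0.0911 = 1.6478 bits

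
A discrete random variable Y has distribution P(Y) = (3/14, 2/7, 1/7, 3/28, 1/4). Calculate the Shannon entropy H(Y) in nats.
1.5519 nats

Shannon entropy is H(X) = -Σ p(x) log p(x).

For P = (3/14, 2/7, 1/7, 3/28, 1/4):
H = -3/14 × log_e(3/14) -2/7 × log_e(2/7) -1/7 × log_e(1/7) -3/28 × log_e(3/28) -1/4 × log_e(1/4)
H = 1.5519 nats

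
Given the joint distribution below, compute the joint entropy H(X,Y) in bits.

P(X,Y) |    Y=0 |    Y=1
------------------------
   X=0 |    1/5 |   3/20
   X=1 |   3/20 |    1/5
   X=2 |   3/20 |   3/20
2.5710 bits

Joint entropy is H(X,Y) = -Σ_{x,y} p(x,y) log p(x,y).

Summing over all non-zero entries:
H(X,Y) = -[1/5·log_2(1/5) + 3/20·log_2(3/20) + 3/20·log_2(3/20) + 1/5·log_2(1/5) + 3/20·log_2(3/20) + 3/20·log_2(3/20)]
H(X,Y) = 2.5710 bits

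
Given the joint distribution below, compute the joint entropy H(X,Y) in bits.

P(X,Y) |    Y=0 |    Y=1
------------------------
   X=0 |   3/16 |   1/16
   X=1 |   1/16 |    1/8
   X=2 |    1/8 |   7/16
2.2246 bits

Joint entropy is H(X,Y) = -Σ_{x,y} p(x,y) log p(x,y).

Summing over all non-zero entries:
H(X,Y) = -[3/16·log_2(3/16) + 1/16·log_2(1/16) + 1/16·log_2(1/16) + 1/8·log_2(1/8) + 1/8·log_2(1/8) + 7/16·log_2(7/16)]
H(X,Y) = 2.2246 bits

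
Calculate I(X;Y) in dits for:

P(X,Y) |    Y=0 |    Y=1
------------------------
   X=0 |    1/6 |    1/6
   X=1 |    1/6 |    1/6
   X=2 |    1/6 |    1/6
0.0000 dits

Mutual information: I(X;Y) = H(X) + H(Y) - H(X,Y)

Marginals:
P(X) = (1/3, 1/3, 1/3), H(X) = 0.4771 dits
P(Y) = (1/2, 1/2), H(Y) = 0.3010 dits

Joint entropy: H(X,Y) = 0.7782 dits

I(X;Y) = 0.4771 + 0.3010 - 0.7782 = 0.0000 dits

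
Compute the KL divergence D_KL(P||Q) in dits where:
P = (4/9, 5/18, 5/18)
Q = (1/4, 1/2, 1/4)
0.0529 dits

KL divergence: D_KL(P||Q) = Σ p(x) log(p(x)/q(x))

Computing term by term:
  x=0: 4/9 × log_10[(4/9)/(1/4)] = 4/9 × 0.2499 = 0.1111
  x=1: 5/18 × log_10[(5/18)/(1/2)] = 5/18 × -0.2553 = -0.0709
  x=2: 5/18 × log_10[(5/18)/(1/4)] = 5/18 × 0.0458 = 0.0127

D_KL(P||Q) = 0.0529 dits

Note: KL divergence is always non-negative and equals 0 iff P = Q.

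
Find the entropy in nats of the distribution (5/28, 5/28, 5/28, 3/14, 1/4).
1.5996 nats

Shannon entropy is H(X) = -Σ p(x) log p(x).

For P = (5/28, 5/28, 5/28, 3/14, 1/4):
H = -5/28 × log_e(5/28) -5/28 × log_e(5/28) -5/28 × log_e(5/28) -3/14 × log_e(3/14) -1/4 × log_e(1/4)
H = 1.5996 nats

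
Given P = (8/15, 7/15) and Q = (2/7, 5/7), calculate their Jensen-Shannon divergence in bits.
0.0463 bits

Jensen-Shannon divergence is:
JSD(P||Q) = 0.5 × D_KL(P||M) + 0.5 × D_KL(Q||M)
where M = 0.5 × (P + Q) is the mixture distribution.

M = 0.5 × (8/15, 7/15) + 0.5 × (2/7, 5/7) = (0.409524, 0.590476)

D_KL(P||M) = 0.0448 bits
D_KL(Q||M) = 0.0478 bits

JSD(P||Q) = 0.5 × 0.0448 + 0.5 × 0.0478 = 0.0463 bits

Unlike KL divergence, JSD is symmetric and bounded: 0 ≤ JSD ≤ log(2).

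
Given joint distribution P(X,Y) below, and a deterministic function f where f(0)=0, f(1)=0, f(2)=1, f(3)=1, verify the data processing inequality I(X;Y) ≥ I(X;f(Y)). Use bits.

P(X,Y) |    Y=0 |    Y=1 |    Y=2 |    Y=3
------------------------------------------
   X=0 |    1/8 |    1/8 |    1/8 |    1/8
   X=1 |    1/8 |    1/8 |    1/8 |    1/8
I(X;Y) = 0.0000, I(X;f(Y)) = 0.0000, inequality holds: 0.0000 ≥ 0.0000

Data Processing Inequality: For any Markov chain X → Y → Z, we have I(X;Y) ≥ I(X;Z).

Here Z = f(Y) is a deterministic function of Y, forming X → Y → Z.

Original I(X;Y) = 0.0000 bits

After applying f:
P(X,Z) where Z=f(Y):
- P(X,Z=0) = P(X,Y=0) + P(X,Y=1)
- P(X,Z=1) = P(X,Y=2) + P(X,Y=3)

I(X;Z) = I(X;f(Y)) = 0.0000 bits

Verification: 0.0000 ≥ 0.0000 ✓

Information cannot be created by processing; the function f can only lose information about X.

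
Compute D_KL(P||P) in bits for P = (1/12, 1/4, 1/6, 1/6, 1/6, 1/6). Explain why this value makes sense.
0.0000 bits

KL divergence satisfies the Gibbs inequality: D_KL(P||Q) ≥ 0 for all distributions P, Q.

D_KL(P||Q) = Σ p(x) log(p(x)/q(x))
Each term is p(x) × log_2(p(x)/p(x)) = p(x) × log_2(1) = 0, so the sum is 0.
D_KL(P||Q) = 0.0000 bits

When P = Q, the KL divergence is exactly 0, as there is no 'divergence' between identical distributions.

This non-negativity is a fundamental property: relative entropy cannot be negative because it measures how different Q is from P.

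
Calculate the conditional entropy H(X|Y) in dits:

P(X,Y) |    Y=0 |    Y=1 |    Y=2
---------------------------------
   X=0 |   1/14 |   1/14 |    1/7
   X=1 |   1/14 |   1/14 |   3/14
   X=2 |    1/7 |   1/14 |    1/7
0.4656 dits

Using the chain rule: H(X|Y) = H(X,Y) - H(Y)

First, compute H(X,Y) = 0.9149 dits

Marginal P(Y) = (2/7, 3/14, 1/2)
H(Y) = 0.4493 dits

H(X|Y) = H(X,Y) - H(Y) = 0.9149 - 0.4493 = 0.4656 dits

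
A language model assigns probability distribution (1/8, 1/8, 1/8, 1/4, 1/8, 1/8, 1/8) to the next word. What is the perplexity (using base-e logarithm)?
6.7272

Perplexity is e^H (or exp(H) for natural log).

First, H = -Σ p log p = 1.9062 nats
Perplexity = e^1.9062 = 6.7272

Interpretation: The model's uncertainty is equivalent to choosing uniformly among 6.7 options.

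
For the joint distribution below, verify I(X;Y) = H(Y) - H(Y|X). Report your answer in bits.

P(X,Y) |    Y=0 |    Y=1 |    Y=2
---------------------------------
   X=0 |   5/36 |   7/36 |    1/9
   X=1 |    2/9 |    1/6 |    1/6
I(X;Y) = 0.0147 bits

Mutual information has multiple equivalent forms:
- I(X;Y) = H(X) - H(X|Y)
- I(X;Y) = H(Y) - H(Y|X)
- I(X;Y) = H(X) + H(Y) - H(X,Y)

Computing all quantities:
H(X) = 0.9911, H(Y) = 1.5746, H(X,Y) = 2.5510
H(X|Y) = 0.9764, H(Y|X) = 1.5599

Verification:
H(X) - H(X|Y) = 0.9911 - 0.9764 = 0.0147
H(Y) - H(Y|X) = 1.5746 - 1.5599 = 0.0147
H(X) + H(Y) - H(X,Y) = 0.9911 + 1.5746 - 2.5510 = 0.0147

All forms give I(X;Y) = 0.0147 bits. ✓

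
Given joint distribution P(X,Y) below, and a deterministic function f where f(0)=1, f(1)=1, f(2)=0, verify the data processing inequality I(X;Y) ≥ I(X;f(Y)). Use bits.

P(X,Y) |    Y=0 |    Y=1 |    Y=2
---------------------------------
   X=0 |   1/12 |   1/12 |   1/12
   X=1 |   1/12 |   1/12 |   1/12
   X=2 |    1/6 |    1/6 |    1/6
I(X;Y) = 0.0000, I(X;f(Y)) = 0.0000, inequality holds: 0.0000 ≥ 0.0000

Data Processing Inequality: For any Markov chain X → Y → Z, we have I(X;Y) ≥ I(X;Z).

Here Z = f(Y) is a deterministic function of Y, forming X → Y → Z.

Original I(X;Y) = 0.0000 bits

After applying f:
P(X,Z) where Z=f(Y):
- P(X,Z=0) = P(X,Y=2)
- P(X,Z=1) = P(X,Y=0) + P(X,Y=1)

I(X;Z) = I(X;f(Y)) = 0.0000 bits

Verification: 0.0000 ≥ 0.0000 ✓

Information cannot be created by processing; the function f can only lose information about X.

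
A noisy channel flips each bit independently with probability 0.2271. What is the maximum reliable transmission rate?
0.2271 bits

For a binary symmetric channel (BSC) with error probability p:
Capacity C = 1 - H(p) bits per symbol

where H(p) = -p log₂(p) - (1-p) log₂(1-p) is the binary entropy function.

H(0.2271) = 0.7729 bits
C = 1 - 0.7729 = 0.2271 bits per symbol

This means we can reliably transmit up to 0.2271 bits of information per channel use.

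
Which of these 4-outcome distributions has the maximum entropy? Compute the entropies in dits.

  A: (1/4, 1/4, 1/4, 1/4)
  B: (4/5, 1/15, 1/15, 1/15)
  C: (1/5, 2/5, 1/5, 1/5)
A

For a discrete distribution over n outcomes, entropy is maximized by the uniform distribution.

Computing entropies:
H(A) = 0.6021 dits
H(B) = 0.3127 dits
H(C) = 0.5786 dits

The uniform distribution (where all probabilities equal 1/4) achieves the maximum entropy of log_10(4) = 0.6021 dits.

Distribution A has the highest entropy.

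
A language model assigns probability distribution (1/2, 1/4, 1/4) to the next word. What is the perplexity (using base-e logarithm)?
2.8284

Perplexity is e^H (or exp(H) for natural log).

First, H = -Σ p log p = 1.0397 nats
Perplexity = e^1.0397 = 2.8284

Interpretation: The model's uncertainty is equivalent to choosing uniformly among 2.8 options.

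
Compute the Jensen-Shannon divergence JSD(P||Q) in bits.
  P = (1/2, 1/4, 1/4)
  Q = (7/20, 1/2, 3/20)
0.0493 bits

Jensen-Shannon divergence is:
JSD(P||Q) = 0.5 × D_KL(P||M) + 0.5 × D_KL(Q||M)
where M = 0.5 × (P + Q) is the mixture distribution.

M = 0.5 × (1/2, 1/4, 1/4) + 0.5 × (7/20, 1/2, 3/20) = (17/40, 3/8, 1/5)

D_KL(P||M) = 0.0515 bits
D_KL(Q||M) = 0.0472 bits

JSD(P||Q) = 0.5 × 0.0515 + 0.5 × 0.0472 = 0.0493 bits

Unlike KL divergence, JSD is symmetric and bounded: 0 ≤ JSD ≤ log(2).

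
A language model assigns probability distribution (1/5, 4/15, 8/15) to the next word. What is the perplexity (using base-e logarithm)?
2.7445

Perplexity is e^H (or exp(H) for natural log).

First, H = -Σ p log p = 1.0096 nats
Perplexity = e^1.0096 = 2.7445

Interpretation: The model's uncertainty is equivalent to choosing uniformly among 2.7 options.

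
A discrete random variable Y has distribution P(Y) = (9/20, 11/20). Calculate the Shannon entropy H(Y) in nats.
0.6881 nats

Shannon entropy is H(X) = -Σ p(x) log p(x).

For P = (9/20, 11/20):
H = -9/20 × log_e(9/20) -11/20 × log_e(11/20)
H = 0.6881 nats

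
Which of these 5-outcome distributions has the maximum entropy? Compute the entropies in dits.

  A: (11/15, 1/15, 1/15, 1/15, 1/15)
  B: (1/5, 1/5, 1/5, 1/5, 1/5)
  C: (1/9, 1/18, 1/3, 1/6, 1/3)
B

For a discrete distribution over n outcomes, entropy is maximized by the uniform distribution.

Computing entropies:
H(A) = 0.4124 dits
H(B) = 0.6990 dits
H(C) = 0.6235 dits

The uniform distribution (where all probabilities equal 1/5) achieves the maximum entropy of log_10(5) = 0.6990 dits.

Distribution B has the highest entropy.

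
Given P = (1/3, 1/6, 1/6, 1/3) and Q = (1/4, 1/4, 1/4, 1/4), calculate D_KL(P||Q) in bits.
0.0817 bits

KL divergence: D_KL(P||Q) = Σ p(x) log(p(x)/q(x))

Computing term by term:
  x=0: 1/3 × log_2[(1/3)/(1/4)] = 1/3 × 0.4150 = 0.1383
  x=1: 1/6 × log_2[(1/6)/(1/4)] = 1/6 × -0.5850 = -0.0975
  x=2: 1/6 × log_2[(1/6)/(1/4)] = 1/6 × -0.5850 = -0.0975
  x=3: 1/3 × log_2[(1/3)/(1/4)] = 1/3 × 0.4150 = 0.1383

D_KL(P||Q) = 0.0817 bits

Note: KL divergence is always non-negative and equals 0 iff P = Q.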